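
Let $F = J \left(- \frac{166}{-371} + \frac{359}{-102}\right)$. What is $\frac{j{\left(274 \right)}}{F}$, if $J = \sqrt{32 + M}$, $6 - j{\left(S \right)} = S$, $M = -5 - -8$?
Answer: $\frac{1448808 \sqrt{35}}{581285} \approx 14.745$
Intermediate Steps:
$M = 3$ ($M = -5 + 8 = 3$)
$j{\left(S \right)} = 6 - S$
$J = \sqrt{35}$ ($J = \sqrt{32 + 3} = \sqrt{35} \approx 5.9161$)
$F = - \frac{116257 \sqrt{35}}{37842}$ ($F = \sqrt{35} \left(- \frac{166}{-371} + \frac{359}{-102}\right) = \sqrt{35} \left(\left(-166\right) \left(- \frac{1}{371}\right) + 359 \left(- \frac{1}{102}\right)\right) = \sqrt{35} \left(\frac{166}{371} - \frac{359}{102}\right) = \sqrt{35} \left(- \frac{116257}{37842}\right) = - \frac{116257 \sqrt{35}}{37842} \approx -18.175$)
$\frac{j{\left(274 \right)}}{F} = \frac{6 - 274}{\left(- \frac{116257}{37842}\right) \sqrt{35}} = \left(6 - 274\right) \left(- \frac{5406 \sqrt{35}}{581285}\right) = - 268 \left(- \frac{5406 \sqrt{35}}{581285}\right) = \frac{1448808 \sqrt{35}}{581285}$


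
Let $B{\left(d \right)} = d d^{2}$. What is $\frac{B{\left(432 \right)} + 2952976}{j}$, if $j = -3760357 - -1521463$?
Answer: $- \frac{41787272}{1119447} \approx -37.328$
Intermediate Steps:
$B{\left(d \right)} = d^{3}$
$j = -2238894$ ($j = -3760357 + 1521463 = -2238894$)
$\frac{B{\left(432 \right)} + 2952976}{j} = \frac{432^{3} + 2952976}{-2238894} = \left(80621568 + 2952976\right) \left(- \frac{1}{2238894}\right) = 83574544 \left(- \frac{1}{2238894}\right) = - \frac{41787272}{1119447}$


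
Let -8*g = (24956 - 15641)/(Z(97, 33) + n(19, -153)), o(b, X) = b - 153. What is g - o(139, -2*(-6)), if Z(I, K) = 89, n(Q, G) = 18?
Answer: 2669/856 ≈ 3.1180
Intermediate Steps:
o(b, X) = -153 + b
g = -9315/856 (g = -(24956 - 15641)/(8*(89 + 18)) = -9315/(8*107) = -⅛*9315/107 = -9315/856 ≈ -10.882)
g - o(139, -2*(-6)) = -9315/856 - (-153 + 139) = -9315/856 - 1*(-14) = -9315/856 + 14 = 2669/856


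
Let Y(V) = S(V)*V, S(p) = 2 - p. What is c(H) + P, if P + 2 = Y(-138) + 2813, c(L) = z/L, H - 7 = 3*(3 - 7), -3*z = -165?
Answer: -16520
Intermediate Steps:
z = 55 (z = -1/3*(-165) = 55)
H = -5 (H = 7 + 3*(3 - 7) = 7 + 3*(-4) = 7 - 12 = -5)
Y(V) = V*(2 - V) (Y(V) = (2 - V)*V = V*(2 - V))
c(L) = 55/L
P = -16509 (P = -2 + (-138*(2 - 1*(-138)) + 2813) = -2 + (-138*(2 + 138) + 2813) = -2 + (-138*140 + 2813) = -2 + (-19320 + 2813) = -2 - 16507 = -16509)
c(H) + P = 55/(-5) - 16509 = 55*(-1/5) - 16509 = -11 - 16509 = -16520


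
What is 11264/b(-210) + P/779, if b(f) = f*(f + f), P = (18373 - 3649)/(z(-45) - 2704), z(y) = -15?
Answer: 2819954108/23352063525 ≈ 0.12076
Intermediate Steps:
P = -14724/2719 (P = (18373 - 3649)/(-15 - 2704) = 14724/(-2719) = 14724*(-1/2719) = -14724/2719 ≈ -5.4152)
b(f) = 2*f² (b(f) = f*(2*f) = 2*f²)
11264/b(-210) + P/779 = 11264/((2*(-210)²)) - 14724/2719/779 = 11264/((2*44100)) - 14724/2719*1/779 = 11264/88200 - 14724/2118101 = 11264*(1/88200) - 14724/2118101 = 1408/11025 - 14724/2118101 = 2819954108/23352063525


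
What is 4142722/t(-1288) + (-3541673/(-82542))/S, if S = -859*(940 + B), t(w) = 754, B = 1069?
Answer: 295055613280172201/53701873652154 ≈ 5494.3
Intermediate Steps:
S = -1725731 (S = -859*(940 + 1069) = -859*2009 = -1725731)
4142722/t(-1288) + (-3541673/(-82542))/S = 4142722/754 - 3541673/(-82542)/(-1725731) = 4142722*(1/754) - 3541673*(-1/82542)*(-1/1725731) = 2071361/377 + (3541673/82542)*(-1/1725731) = 2071361/377 - 3541673/142445288202 = 295055613280172201/53701873652154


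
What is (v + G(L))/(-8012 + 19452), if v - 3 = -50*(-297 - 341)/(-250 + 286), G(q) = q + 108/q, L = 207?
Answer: 227003/2368080 ≈ 0.095860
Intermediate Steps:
v = 8002/9 (v = 3 - 50*(-297 - 341)/(-250 + 286) = 3 - (-31900)/36 = 3 - 50*(-319/18) = 3 + 7975/9 = 8002/9 ≈ 889.11)
(v + G(L))/(-8012 + 19452) = (8002/9 + (207 + 108/207))/(-8012 + 19452) = (8002/9 + (207 + 108*(1/207)))/11440 = (8002/9 + (207 + 12/23))*(1/11440) = (8002/9 + 4773/23)*(1/11440) = (227003/207)*(1/11440) = 227003/2368080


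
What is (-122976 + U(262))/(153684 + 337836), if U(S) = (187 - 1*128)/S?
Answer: -32219653/128778240 ≈ -0.25020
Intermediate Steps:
U(S) = 59/S (U(S) = (187 - 128)/S = 59/S)
(-122976 + U(262))/(153684 + 337836) = (-122976 + 59/262)/(153684 + 337836) = (-122976 + 59*(1/262))/491520 = (-122976 + 59/262)*(1/491520) = -32219653/262*1/491520 = -32219653/128778240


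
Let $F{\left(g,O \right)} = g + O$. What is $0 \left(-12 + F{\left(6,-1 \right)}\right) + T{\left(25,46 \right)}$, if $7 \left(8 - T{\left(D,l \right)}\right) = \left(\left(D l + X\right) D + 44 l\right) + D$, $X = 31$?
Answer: $- \frac{31518}{7} \approx -4502.6$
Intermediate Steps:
$F{\left(g,O \right)} = O + g$
$T{\left(D,l \right)} = 8 - \frac{44 l}{7} - \frac{D}{7} - \frac{D \left(31 + D l\right)}{7}$ ($T{\left(D,l \right)} = 8 - \frac{\left(\left(D l + 31\right) D + 44 l\right) + D}{7} = 8 - \frac{\left(\left(31 + D l\right) D + 44 l\right) + D}{7} = 8 - \frac{\left(D \left(31 + D l\right) + 44 l\right) + D}{7} = 8 - \frac{\left(44 l + D \left(31 + D l\right)\right) + D}{7} = 8 - \frac{D + 44 l + D \left(31 + D l\right)}{7} = 8 - \left(\frac{D}{7} + \frac{44 l}{7} + \frac{D \left(31 + D l\right)}{7}\right) = 8 - \frac{44 l}{7} - \frac{D}{7} - \frac{D \left(31 + D l\right)}{7}$)
$0 \left(-12 + F{\left(6,-1 \right)}\right) + T{\left(25,46 \right)} = 0 \left(-12 + \left(-1 + 6\right)\right) - \left(\frac{2768}{7} + \frac{28750}{7}\right) = 0 \left(-12 + 5\right) - \left(\frac{2768}{7} + \frac{28750}{7}\right) = 0 \left(-7\right) - \frac{31518}{7} = 0 - \frac{31518}{7} = - \frac{31518}{7}$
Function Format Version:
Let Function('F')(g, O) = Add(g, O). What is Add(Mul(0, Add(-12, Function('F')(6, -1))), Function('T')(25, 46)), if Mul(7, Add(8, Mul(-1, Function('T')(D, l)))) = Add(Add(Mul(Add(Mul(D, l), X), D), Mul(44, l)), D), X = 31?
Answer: Rational(-31518, 7) ≈ -4502.6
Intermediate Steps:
Function('F')(g, O) = Add(O, g)
Function('T')(D, l) = Add(8, Mul(Rational(-44, 7), l), Mul(Rational(-1, 7), D), Mul(Rational(-1, 7), D, Add(31, Mul(D, l)))) (Function('T')(D, l) = Add(8, Mul(Rational(-1, 7), Add(Add(Mul(Add(Mul(D, l), 31), D), Mul(44, l)), D))) = Add(8, Mul(Rational(-1, 7), Add(Add(Mul(Add(31, Mul(D, l)), D), Mul(44, l)), D))) = Add(8, Mul(Rational(-1, 7), Add(Add(Mul(D, Add(31, Mul(D, l))), Mul(44, l)), D))) = Add(8, Mul(Rational(-1, 7), Add(Add(Mul(44, l), Mul(D, Add(31, Mul(D, l)))), D))) = Add(8, Mul(Rational(-1, 7), Add(D, Mul(44, l), Mul(D, Add(31, Mul(D, l)))))) = Add(8, Add(Mul(Rational(-44, 7), l), Mul(Rational(-1, 7), D), Mul(Rational(-1, 7), D, Add(31, Mul(D, l))))) = Add(8, Mul(Rational(-44, 7), l), Mul(Rational(-1, 7), D), Mul(Rational(-1, 7), D, Add(31, Mul(D, l)))))
Add(Mul(0, Add(-12, Function('F')(6, -1))), Function('T')(25, 46)) = Add(Mul(0, Add(-12, Add(-1, 6))), Add(8, Mul(Rational(-44, 7), 46), Mul(Rational(-32, 7), 25), Mul(Rational(-1, 7), 46, Pow(25, 2)))) = Add(Mul(0, Add(-12, 5)), Add(8, Rational(-2024, 7), Rational(-800, 7), Mul(Rational(-1, 7), 46, 625))) = Add(Mul(0, -7), Add(8, Rational(-2024, 7), Rational(-800, 7), Rational(-28750, 7))) = Add(0, Rational(-31518, 7)) = Rational(-31518, 7)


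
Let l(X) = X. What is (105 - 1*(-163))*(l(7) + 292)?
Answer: 80132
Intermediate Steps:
(105 - 1*(-163))*(l(7) + 292) = (105 - 1*(-163))*(7 + 292) = (105 + 163)*299 = 268*299 = 80132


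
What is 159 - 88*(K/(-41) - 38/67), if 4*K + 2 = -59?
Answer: 483963/2747 ≈ 176.18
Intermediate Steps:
K = -61/4 (K = -½ + (¼)*(-59) = -½ - 59/4 = -61/4 ≈ -15.250)
159 - 88*(K/(-41) - 38/67) = 159 - 88*(-61/4/(-41) - 38/67) = 159 - 88*(-61/4*(-1/41) - 38*1/67) = 159 - 88*(61/164 - 38/67) = 159 - 88*(-2145/10988) = 159 + 47190/2747 = 483963/2747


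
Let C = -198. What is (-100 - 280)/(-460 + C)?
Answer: 190/329 ≈ 0.57751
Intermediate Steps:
(-100 - 280)/(-460 + C) = (-100 - 280)/(-460 - 198) = -380/(-658) = -380*(-1/658) = 190/329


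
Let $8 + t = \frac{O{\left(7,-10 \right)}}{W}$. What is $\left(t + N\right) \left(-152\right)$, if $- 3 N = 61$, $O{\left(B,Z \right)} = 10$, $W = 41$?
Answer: $\frac{525160}{123} \approx 4269.6$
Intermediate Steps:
$t = - \frac{318}{41}$ ($t = -8 + \frac{10}{41} = - \frac{318}{41} \approx -7.7561$)
$N = - \frac{61}{3}$ ($N = \left(- \frac{1}{3}\right) 61 = - \frac{61}{3} \approx -20.333$)
$\left(t + N\right) \left(-152\right) = \left(- \frac{318}{41} - \frac{61}{3}\right) \left(-152\right) = \left(- \frac{3455}{123}\right) \left(-152\right) = \frac{525160}{123}$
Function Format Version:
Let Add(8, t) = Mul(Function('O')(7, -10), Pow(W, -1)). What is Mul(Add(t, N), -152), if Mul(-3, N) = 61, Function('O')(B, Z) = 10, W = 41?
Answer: Rational(525160, 123) ≈ 4269.6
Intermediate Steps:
t = Rational(-318, 41) (t = Add(-8, Mul(10, Pow(41, -1))) = Add(-8, Mul(10, Rational(1, 41))) = Add(-8, Rational(10, 41)) = Rational(-318, 41) ≈ -7.7561)
N = Rational(-61, 3) (N = Mul(Rational(-1, 3), 61) = Rational(-61, 3) ≈ -20.333)
Mul(Add(t, N), -152) = Mul(Add(Rational(-318, 41), Rational(-61, 3)), -152) = Mul(Rational(-3455, 123), -152) = Rational(525160, 123)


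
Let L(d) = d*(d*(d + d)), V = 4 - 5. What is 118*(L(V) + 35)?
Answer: 3894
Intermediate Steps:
V = -1
L(d) = 2*d³ (L(d) = d*(d*(2*d)) = d*(2*d²) = 2*d³)
118*(L(V) + 35) = 118*(2*(-1)³ + 35) = 118*(2*(-1) + 35) = 118*(-2 + 35) = 118*33 = 3894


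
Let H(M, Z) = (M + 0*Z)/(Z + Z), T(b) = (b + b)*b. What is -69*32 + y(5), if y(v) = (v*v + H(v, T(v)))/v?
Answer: -220299/100 ≈ -2203.0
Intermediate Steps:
T(b) = 2*b**2 (T(b) = (2*b)*b = 2*b**2)
H(M, Z) = M/(2*Z) (H(M, Z) = (M + 0)/((2*Z)) = M*(1/(2*Z)) = M/(2*Z))
y(v) = (v**2 + 1/(4*v))/v (y(v) = (v*v + v/(2*((2*v**2))))/v = (v**2 + v*(1/(2*v**2))/2)/v = (v**2 + 1/(4*v))/v)
-69*32 + y(5) = -69*32 + (5 + (1/4)/5**2) = -2208 + (5 + (1/4)*(1/25)) = -2208 + (5 + 1/100) = -2208 + 501/100 = -220299/100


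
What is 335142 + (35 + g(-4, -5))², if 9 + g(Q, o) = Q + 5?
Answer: 335871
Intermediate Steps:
g(Q, o) = -4 + Q (g(Q, o) = -9 + (Q + 5) = -9 + (5 + Q) = -4 + Q)
335142 + (35 + g(-4, -5))² = 335142 + (35 + (-4 - 4))² = 335142 + (35 - 8)² = 335142 + 27² = 335142 + 729 = 335871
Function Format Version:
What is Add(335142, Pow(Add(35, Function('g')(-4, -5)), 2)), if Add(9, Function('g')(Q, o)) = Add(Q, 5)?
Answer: 335871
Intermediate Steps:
Function('g')(Q, o) = Add(-4, Q) (Function('g')(Q, o) = Add(-9, Add(Q, 5)) = Add(-9, Add(5, Q)) = Add(-4, Q))
Add(335142, Pow(Add(35, Function('g')(-4, -5)), 2)) = Add(335142, Pow(Add(35, Add(-4, -4)), 2)) = Add(335142, Pow(Add(35, -8), 2)) = Add(335142, Pow(27, 2)) = Add(335142, 729) = 335871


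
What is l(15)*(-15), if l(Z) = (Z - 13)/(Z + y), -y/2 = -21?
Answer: -10/19 ≈ -0.52632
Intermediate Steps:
y = 42 (y = -2*(-21) = 42)
l(Z) = (-13 + Z)/(42 + Z) (l(Z) = (Z - 13)/(Z + 42) = (-13 + Z)/(42 + Z))
l(15)*(-15) = ((-13 + 15)/(42 + 15))*(-15) = (2/57)*(-15) = -10/19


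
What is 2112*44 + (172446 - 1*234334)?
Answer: 31040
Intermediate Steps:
2112*44 + (172446 - 1*234334) = 92928 + (172446 - 234334) = 92928 - 61888 = 31040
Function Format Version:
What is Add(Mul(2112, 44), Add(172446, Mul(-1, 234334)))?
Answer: 31040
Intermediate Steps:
Add(Mul(2112, 44), Add(172446, Mul(-1, 234334))) = Add(92928, Add(172446, -234334)) = Add(92928, -61888) = 31040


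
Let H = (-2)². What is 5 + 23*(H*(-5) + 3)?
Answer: -386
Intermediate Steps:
H = 4
5 + 23*(H*(-5) + 3) = 5 + 23*(4*(-5) + 3) = 5 + 23*(-20 + 3) = 5 + 23*(-17) = 5 - 391 = -386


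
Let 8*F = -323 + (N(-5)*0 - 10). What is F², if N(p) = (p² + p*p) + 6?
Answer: 110889/64 ≈ 1732.6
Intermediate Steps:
N(p) = 6 + 2*p² (N(p) = (p² + p²) + 6 = 2*p² + 6 = 6 + 2*p²)
F = -333/8 (F = (-323 + ((6 + 2*(-5)²)*0 - 10))/8 = (-323 + ((6 + 2*25)*0 - 10))/8 = (-323 + ((6 + 50)*0 - 10))/8 = (-323 + (56*0 - 10))/8 = (-323 + (0 - 10))/8 = (-323 - 10)/8 = (⅛)*(-333) = -333/8 ≈ -41.625)
F² = (-333/8)² = 110889/64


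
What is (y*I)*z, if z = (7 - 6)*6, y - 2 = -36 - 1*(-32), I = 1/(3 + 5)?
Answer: -3/2 ≈ -1.5000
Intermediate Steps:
I = ⅛ (I = 1/8 = ⅛ ≈ 0.12500)
y = -2 (y = 2 + (-36 - 1*(-32)) = 2 + (-36 + 32) = 2 - 4 = -2)
z = 6 (z = 1*6 = 6)
(y*I)*z = -2*⅛*6 = -¼*6 = -3/2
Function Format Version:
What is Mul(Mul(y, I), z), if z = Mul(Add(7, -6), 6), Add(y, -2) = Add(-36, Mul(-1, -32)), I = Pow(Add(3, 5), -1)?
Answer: Rational(-3, 2) ≈ -1.5000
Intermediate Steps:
I = Rational(1, 8) (I = Pow(8, -1) = Rational(1, 8) ≈ 0.12500)
y = -2 (y = Add(2, Add(-36, Mul(-1, -32))) = Add(2, Add(-36, 32)) = Add(2, -4) = -2)
z = 6 (z = Mul(1, 6) = 6)
Mul(Mul(y, I), z) = Mul(Mul(-2, Rational(1, 8)), 6) = Mul(Rational(-1, 4), 6) = Rational(-3, 2)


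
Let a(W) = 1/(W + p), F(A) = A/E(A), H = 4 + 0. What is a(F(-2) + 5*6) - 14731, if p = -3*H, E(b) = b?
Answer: -279888/19 ≈ -14731.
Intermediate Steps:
H = 4
F(A) = 1 (F(A) = A/A = 1)
p = -12 (p = -3*4 = -12)
a(W) = 1/(-12 + W) (a(W) = 1/(W - 12) = 1/(-12 + W))
a(F(-2) + 5*6) - 14731 = 1/(-12 + (1 + 5*6)) - 14731 = 1/(-12 + (1 + 30)) - 14731 = 1/(-12 + 31) - 14731 = 1/19 - 14731 = -279888/19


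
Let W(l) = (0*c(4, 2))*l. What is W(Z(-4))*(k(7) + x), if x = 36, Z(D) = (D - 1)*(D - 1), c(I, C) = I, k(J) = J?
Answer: 0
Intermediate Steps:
Z(D) = (-1 + D)**2 (Z(D) = (-1 + D)*(-1 + D) = (-1 + D)**2)
W(l) = 0 (W(l) = (0*4)*l = 0*l = 0)
W(Z(-4))*(k(7) + x) = 0*(7 + 36) = 0*43 = 0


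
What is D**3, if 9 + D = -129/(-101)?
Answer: -474552000/1030301 ≈ -460.60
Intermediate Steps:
D = -780/101 (D = -9 - 129/(-101) = -9 - 129*(-1/101) = -9 + 129/101 = -780/101 ≈ -7.7228)
D**3 = (-780/101)**3 = -474552000/1030301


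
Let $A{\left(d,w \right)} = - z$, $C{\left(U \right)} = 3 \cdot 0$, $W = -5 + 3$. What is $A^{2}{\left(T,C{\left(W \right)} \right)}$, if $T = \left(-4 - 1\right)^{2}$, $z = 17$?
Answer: $289$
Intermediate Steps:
$W = -2$
$T = 25$ ($T = \left(-5\right)^{2} = 25$)
$C{\left(U \right)} = 0$
$A{\left(d,w \right)} = -17$ ($A{\left(d,w \right)} = \left(-1\right) 17 = -17$)
$A^{2}{\left(T,C{\left(W \right)} \right)} = \left(-17\right)^{2} = 289$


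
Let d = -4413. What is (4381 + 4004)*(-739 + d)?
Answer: -43199520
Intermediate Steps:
(4381 + 4004)*(-739 + d) = (4381 + 4004)*(-739 - 4413) = 8385*(-5152) = -43199520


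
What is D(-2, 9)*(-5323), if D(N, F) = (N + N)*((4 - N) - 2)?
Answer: 85168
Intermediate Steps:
D(N, F) = 2*N*(2 - N) (D(N, F) = (2*N)*(2 - N) = 2*N*(2 - N))
D(-2, 9)*(-5323) = (2*(-2)*(2 - 1*(-2)))*(-5323) = (2*(-2)*(2 + 2))*(-5323) = (2*(-2)*4)*(-5323) = -16*(-5323) = 85168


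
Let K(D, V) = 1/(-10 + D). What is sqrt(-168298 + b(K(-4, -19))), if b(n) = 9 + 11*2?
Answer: I*sqrt(168267) ≈ 410.2*I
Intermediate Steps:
b(n) = 31 (b(n) = 9 + 22 = 31)
sqrt(-168298 + b(K(-4, -19))) = sqrt(-168298 + 31) = sqrt(-168267) = I*sqrt(168267)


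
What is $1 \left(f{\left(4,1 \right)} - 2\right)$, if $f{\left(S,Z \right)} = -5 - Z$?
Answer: $-8$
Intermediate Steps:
$1 \left(f{\left(4,1 \right)} - 2\right) = 1 \left(\left(-5 - 1\right) - 2\right) = 1 \left(-6 - 2\right) = 1 \left(-8\right) = -8$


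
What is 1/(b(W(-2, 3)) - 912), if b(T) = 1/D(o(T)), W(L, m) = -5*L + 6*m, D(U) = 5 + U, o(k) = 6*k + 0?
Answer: -173/157775 ≈ -0.0010965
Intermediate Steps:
o(k) = 6*k
b(T) = 1/(5 + 6*T)
1/(b(W(-2, 3)) - 912) = 1/(1/(5 + 6*(-5*(-2) + 6*3)) - 912) = 1/(1/(5 + 6*(10 + 18)) - 912) = 1/(1/(5 + 6*28) - 912) = 1/(1/(5 + 168) - 912) = 1/(1/173 - 912) = 1/(-157775/173) = -173/157775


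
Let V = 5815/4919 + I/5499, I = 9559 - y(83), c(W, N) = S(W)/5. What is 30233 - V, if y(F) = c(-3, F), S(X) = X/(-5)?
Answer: 20442774638932/676239525 ≈ 30230.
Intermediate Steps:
S(X) = -X/5 (S(X) = X*(-⅕) = -X/5)
c(W, N) = -W/25 (c(W, N) = -W/5/5 = -W/5*(⅕) = -W/25)
y(F) = 3/25 (y(F) = -1/25*(-3) = 3/25)
I = 238972/25 (I = 9559 - 1*3/25 = 9559 - 3/25 = 238972/25 ≈ 9558.9)
V = 1974920393/676239525 (V = 5815/4919 + (238972/25)/5499 = 5815*(1/4919) + (238972/25)*(1/5499) = 5815/4919 + 238972/137475 = 1974920393/676239525 ≈ 2.9204)
30233 - V = 30233 - 1*1974920393/676239525 = 30233 - 1974920393/676239525 = 20442774638932/676239525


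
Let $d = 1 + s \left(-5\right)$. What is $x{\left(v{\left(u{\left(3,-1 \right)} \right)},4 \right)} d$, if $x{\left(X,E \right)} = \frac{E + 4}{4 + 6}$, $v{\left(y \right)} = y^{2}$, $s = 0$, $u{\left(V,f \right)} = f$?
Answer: $\frac{4}{5} \approx 0.8$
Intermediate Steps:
$x{\left(X,E \right)} = \frac{2}{5} + \frac{E}{10}$ ($x{\left(X,E \right)} = \frac{4 + E}{10} = \left(4 + E\right) \frac{1}{10} = \frac{2}{5} + \frac{E}{10}$)
$d = 1$ ($d = 1 + 0 \left(-5\right) = 1 + 0 = 1$)
$x{\left(v{\left(u{\left(3,-1 \right)} \right)},4 \right)} d = \left(\frac{2}{5} + \frac{1}{10} \cdot 4\right) 1 = \left(\frac{2}{5} + \frac{2}{5}\right) 1 = \frac{4}{5} \cdot 1 = \frac{4}{5}$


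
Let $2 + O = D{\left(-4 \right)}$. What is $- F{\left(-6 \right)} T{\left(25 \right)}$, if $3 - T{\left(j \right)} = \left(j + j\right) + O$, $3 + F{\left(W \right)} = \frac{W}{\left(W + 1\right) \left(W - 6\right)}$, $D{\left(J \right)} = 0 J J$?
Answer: $- \frac{279}{2} \approx -139.5$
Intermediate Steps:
$D{\left(J \right)} = 0$ ($D{\left(J \right)} = 0 J = 0$)
$O = -2$ ($O = -2 + 0 = -2$)
$F{\left(W \right)} = -3 + \frac{W}{\left(1 + W\right) \left(-6 + W\right)}$ ($F{\left(W \right)} = -3 + \frac{W}{\left(W + 1\right) \left(W - 6\right)} = -3 + \frac{W}{\left(1 + W\right) \left(-6 + W\right)}$)
$T{\left(j \right)} = 5 - 2 j$ ($T{\left(j \right)} = 3 - \left(\left(j + j\right) - 2\right) = 3 - \left(2 j - 2\right) = 3 - \left(-2 + 2 j\right) = 5 - 2 j$)
$- F{\left(-6 \right)} T{\left(25 \right)} = - \frac{-18 - -96 + 3 \left(-6\right)^{2}}{6 - \left(-6\right)^{2} + 5 \left(-6\right)} \left(5 - 50\right) = - \frac{-18 + 96 + 3 \cdot 36}{6 - 36 - 30} \left(5 - 50\right) = - \frac{-18 + 96 + 108}{6 - 36 - 30} \left(-45\right) = - \frac{1}{-60} \cdot 186 \left(-45\right) = - \left(- \frac{1}{60}\right) 186 \left(-45\right) = - \frac{\left(-31\right) \left(-45\right)}{10} = \left(-1\right) \frac{279}{2} = - \frac{279}{2}$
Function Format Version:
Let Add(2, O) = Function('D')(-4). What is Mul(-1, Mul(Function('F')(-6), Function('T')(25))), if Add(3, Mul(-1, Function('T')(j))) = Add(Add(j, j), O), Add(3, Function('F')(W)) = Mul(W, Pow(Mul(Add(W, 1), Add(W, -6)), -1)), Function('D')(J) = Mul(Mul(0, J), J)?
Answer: Rational(-279, 2) ≈ -139.50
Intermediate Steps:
Function('D')(J) = 0 (Function('D')(J) = Mul(0, J) = 0)
O = -2 (O = Add(-2, 0) = -2)
Function('F')(W) = Add(-3, Mul(W, Pow(Add(1, W), -1), Pow(Add(-6, W), -1))) (Function('F')(W) = Add(-3, Mul(W, Pow(Mul(Add(W, 1), Add(W, -6)), -1))) = Add(-3, Mul(W, Pow(Mul(Add(1, W), Add(-6, W)), -1))) = Add(-3, Mul(W, Mul(Pow(Add(1, W), -1), Pow(Add(-6, W), -1)))) = Add(-3, Mul(W, Pow(Add(1, W), -1), Pow(Add(-6, W), -1))))
Function('T')(j) = Add(5, Mul(-2, j)) (Function('T')(j) = Add(3, Mul(-1, Add(Add(j, j), -2))) = Add(3, Mul(-1, Add(Mul(2, j), -2))) = Add(3, Mul(-1, Add(-2, Mul(2, j)))) = Add(3, Add(2, Mul(-2, j))) = Add(5, Mul(-2, j)))
Mul(-1, Mul(Function('F')(-6), Function('T')(25))) = Mul(-1, Mul(Mul(Pow(Add(6, Mul(-1, Pow(-6, 2)), Mul(5, -6)), -1), Add(-18, Mul(-16, -6), Mul(3, Pow(-6, 2)))), Add(5, Mul(-2, 25)))) = Mul(-1, Mul(Mul(Pow(Add(6, Mul(-1, 36), -30), -1), Add(-18, 96, Mul(3, 36))), Add(5, -50))) = Mul(-1, Mul(Mul(Pow(Add(6, -36, -30), -1), Add(-18, 96, 108)), -45)) = Mul(-1, Mul(Mul(Pow(-60, -1), 186), -45)) = Mul(-1, Mul(Mul(Rational(-1, 60), 186), -45)) = Mul(-1, Mul(Rational(-31, 10), -45)) = Mul(-1, Rational(279, 2)) = Rational(-279, 2)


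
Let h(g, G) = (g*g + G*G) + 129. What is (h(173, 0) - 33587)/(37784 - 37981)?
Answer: 3529/197 ≈ 17.914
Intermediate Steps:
h(g, G) = 129 + G² + g² (h(g, G) = (g² + G²) + 129 = (G² + g²) + 129 = 129 + G² + g²)
(h(173, 0) - 33587)/(37784 - 37981) = ((129 + 0² + 173²) - 33587)/(37784 - 37981) = ((129 + 0 + 29929) - 33587)/(-197) = (30058 - 33587)*(-1/197) = -3529*(-1/197) = 3529/197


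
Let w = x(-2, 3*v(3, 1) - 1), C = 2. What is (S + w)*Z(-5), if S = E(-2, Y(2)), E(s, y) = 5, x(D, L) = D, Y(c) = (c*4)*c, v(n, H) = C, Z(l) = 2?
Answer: 6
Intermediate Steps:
v(n, H) = 2
Y(c) = 4*c**2 (Y(c) = (4*c)*c = 4*c**2)
w = -2
S = 5
(S + w)*Z(-5) = (5 - 2)*2 = 3*2 = 6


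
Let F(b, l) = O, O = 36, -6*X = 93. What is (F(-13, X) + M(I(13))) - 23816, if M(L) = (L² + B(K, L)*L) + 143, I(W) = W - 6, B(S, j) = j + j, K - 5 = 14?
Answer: -23490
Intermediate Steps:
X = -31/2 (X = -⅙*93 = -31/2 ≈ -15.500)
K = 19 (K = 5 + 14 = 19)
F(b, l) = 36
B(S, j) = 2*j
I(W) = -6 + W
M(L) = 143 + 3*L² (M(L) = (L² + (2*L)*L) + 143 = (L² + 2*L²) + 143 = 3*L² + 143 = 143 + 3*L²)
(F(-13, X) + M(I(13))) - 23816 = (36 + (143 + 3*(-6 + 13)²)) - 23816 = (36 + (143 + 3*7²)) - 23816 = (36 + (143 + 3*49)) - 23816 = (36 + (143 + 147)) - 23816 = (36 + 290) - 23816 = 326 - 23816 = -23490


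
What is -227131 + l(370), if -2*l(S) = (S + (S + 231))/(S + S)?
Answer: -336154851/1480 ≈ -2.2713e+5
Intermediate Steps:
l(S) = -(231 + 2*S)/(4*S) (l(S) = -(S + (S + 231))/(2*(S + S)) = -(S + (231 + S))/(2*(2*S)) = -(231 + 2*S)*1/(2*S)/2 = -(231 + 2*S)/(4*S))
-227131 + l(370) = -227131 + (¼)*(-231 - 2*370)/370 = -227131 + (¼)*(1/370)*(-231 - 740) = -227131 + (¼)*(1/370)*(-971) = -227131 - 971/1480 = -336154851/1480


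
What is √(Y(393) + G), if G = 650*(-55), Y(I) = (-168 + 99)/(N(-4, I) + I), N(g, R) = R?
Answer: I*√2454029026/262 ≈ 189.08*I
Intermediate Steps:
Y(I) = -69/(2*I) (Y(I) = (-168 + 99)/(I + I) = -69*1/(2*I) = -69/(2*I))
G = -35750
√(Y(393) + G) = √(-69/2/393 - 35750) = √(-69/2*1/393 - 35750) = √(-23/262 - 35750) = √(-9366523/262) = I*√2454029026/262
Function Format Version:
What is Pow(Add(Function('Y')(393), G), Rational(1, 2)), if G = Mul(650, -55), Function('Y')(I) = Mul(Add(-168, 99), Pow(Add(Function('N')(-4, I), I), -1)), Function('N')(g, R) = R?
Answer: Mul(Rational(1, 262), I, Pow(2454029026, Rational(1, 2))) ≈ Mul(189.08, I)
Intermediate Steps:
Function('Y')(I) = Mul(Rational(-69, 2), Pow(I, -1)) (Function('Y')(I) = Mul(Add(-168, 99), Pow(Add(I, I), -1)) = Mul(-69, Pow(Mul(2, I), -1)) = Mul(-69, Mul(Rational(1, 2), Pow(I, -1))) = Mul(Rational(-69, 2), Pow(I, -1)))
G = -35750
Pow(Add(Function('Y')(393), G), Rational(1, 2)) = Pow(Add(Mul(Rational(-69, 2), Pow(393, -1)), -35750), Rational(1, 2)) = Pow(Add(Mul(Rational(-69, 2), Rational(1, 393)), -35750), Rational(1, 2)) = Pow(Add(Rational(-23, 262), -35750), Rational(1, 2)) = Pow(Rational(-9366523, 262), Rational(1, 2)) = Mul(Rational(1, 262), I, Pow(2454029026, Rational(1, 2)))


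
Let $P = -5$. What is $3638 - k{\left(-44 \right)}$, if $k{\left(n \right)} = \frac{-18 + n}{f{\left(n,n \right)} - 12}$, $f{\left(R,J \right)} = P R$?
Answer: $\frac{378383}{104} \approx 3638.3$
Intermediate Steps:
$f{\left(R,J \right)} = - 5 R$
$k{\left(n \right)} = \frac{-18 + n}{-12 - 5 n}$ ($k{\left(n \right)} = \frac{-18 + n}{- 5 n - 12} = \frac{-18 + n}{-12 - 5 n}$)
$3638 - k{\left(-44 \right)} = 3638 - \frac{18 - -44}{12 + 5 \left(-44\right)} = 3638 - \frac{18 + 44}{12 - 220} = 3638 - \frac{1}{-208} \cdot 62 = 3638 - \left(- \frac{1}{208}\right) 62 = 3638 - - \frac{31}{104} = 3638 + \frac{31}{104} = \frac{378383}{104}$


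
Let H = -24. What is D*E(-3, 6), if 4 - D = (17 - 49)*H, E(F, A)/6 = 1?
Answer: -4584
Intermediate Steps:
E(F, A) = 6 (E(F, A) = 6*1 = 6)
D = -764 (D = 4 - (17 - 49)*(-24) = 4 - (-32)*(-24) = 4 - 1*768 = 4 - 768 = -764)
D*E(-3, 6) = -764*6 = -4584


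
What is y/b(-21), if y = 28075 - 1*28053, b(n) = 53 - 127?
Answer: -11/37 ≈ -0.29730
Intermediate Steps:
b(n) = -74
y = 22 (y = 28075 - 28053 = 22)
y/b(-21) = 22/(-74) = 22*(-1/74) = -11/37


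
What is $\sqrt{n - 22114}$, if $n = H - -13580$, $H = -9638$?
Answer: $2 i \sqrt{4543} \approx 134.8 i$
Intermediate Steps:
$n = 3942$ ($n = -9638 - -13580 = -9638 + 13580 = 3942$)
$\sqrt{n - 22114} = \sqrt{3942 - 22114} = \sqrt{-18172} = 2 i \sqrt{4543}$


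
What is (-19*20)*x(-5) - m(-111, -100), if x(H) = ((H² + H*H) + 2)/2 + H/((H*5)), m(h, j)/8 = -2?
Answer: -9940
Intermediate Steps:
m(h, j) = -16 (m(h, j) = 8*(-2) = -16)
x(H) = 6/5 + H² (x(H) = ((H² + H²) + 2)*(½) + H/((5*H)) = (2*H² + 2)*(½) + H*(1/(5*H)) = (2 + 2*H²)*(½) + ⅕ = (1 + H²) + ⅕ = 6/5 + H²)
(-19*20)*x(-5) - m(-111, -100) = (-19*20)*(6/5 + (-5)²) - 1*(-16) = -380*(6/5 + 25) + 16 = -380*131/5 + 16 = -9956 + 16 = -9940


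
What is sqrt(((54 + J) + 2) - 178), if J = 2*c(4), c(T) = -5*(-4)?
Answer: I*sqrt(82) ≈ 9.0554*I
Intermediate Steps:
c(T) = 20
J = 40 (J = 2*20 = 40)
sqrt(((54 + J) + 2) - 178) = sqrt(((54 + 40) + 2) - 178) = sqrt((94 + 2) - 178) = sqrt(96 - 178) = sqrt(-82) = I*sqrt(82)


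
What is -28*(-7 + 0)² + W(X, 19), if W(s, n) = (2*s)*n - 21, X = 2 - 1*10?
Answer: -1697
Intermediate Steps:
X = -8 (X = 2 - 10 = -8)
W(s, n) = -21 + 2*n*s (W(s, n) = 2*n*s - 21 = -21 + 2*n*s)
-28*(-7 + 0)² + W(X, 19) = -28*(-7 + 0)² + (-21 + 2*19*(-8)) = -28*(-7)² + (-21 - 304) = -28*49 - 325 = -1372 - 325 = -1697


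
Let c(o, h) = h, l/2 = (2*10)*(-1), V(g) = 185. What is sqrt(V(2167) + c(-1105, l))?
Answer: sqrt(145) ≈ 12.042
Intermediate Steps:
l = -40 (l = 2*((2*10)*(-1)) = 2*(20*(-1)) = 2*(-20) = -40)
sqrt(V(2167) + c(-1105, l)) = sqrt(185 - 40) = sqrt(145)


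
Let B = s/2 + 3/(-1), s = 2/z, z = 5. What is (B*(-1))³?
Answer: 2744/125 ≈ 21.952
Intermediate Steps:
s = ⅖ (s = 2/5 = 2*(⅕) = ⅖ ≈ 0.40000)
B = -14/5 (B = (⅖)/2 + 3/(-1) = (⅖)*(½) + 3*(-1) = ⅕ - 3 = -14/5 ≈ -2.8000)
(B*(-1))³ = (-14/5*(-1))³ = (14/5)³ = 2744/125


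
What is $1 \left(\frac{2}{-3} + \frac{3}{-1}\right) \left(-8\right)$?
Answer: $\frac{88}{3} \approx 29.333$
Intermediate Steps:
$1 \left(\frac{2}{-3} + \frac{3}{-1}\right) \left(-8\right) = 1 \left(2 \left(- \frac{1}{3}\right) + 3 \left(-1\right)\right) \left(-8\right) = 1 \left(- \frac{2}{3} - 3\right) \left(-8\right) = 1 \left(- \frac{11}{3}\right) \left(-8\right) = \left(- \frac{11}{3}\right) \left(-8\right) = \frac{88}{3}$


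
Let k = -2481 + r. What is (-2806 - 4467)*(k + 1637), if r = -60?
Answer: 6574792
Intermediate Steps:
k = -2541 (k = -2481 - 60 = -2541)
(-2806 - 4467)*(k + 1637) = (-2806 - 4467)*(-2541 + 1637) = -7273*(-904) = 6574792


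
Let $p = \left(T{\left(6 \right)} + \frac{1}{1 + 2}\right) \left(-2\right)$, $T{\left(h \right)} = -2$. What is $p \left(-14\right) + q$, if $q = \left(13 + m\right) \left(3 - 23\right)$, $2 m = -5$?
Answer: $- \frac{770}{3} \approx -256.67$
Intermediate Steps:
$m = - \frac{5}{2}$ ($m = \frac{1}{2} \left(-5\right) = - \frac{5}{2} \approx -2.5$)
$p = \frac{10}{3}$ ($p = \left(-2 + \frac{1}{1 + 2}\right) \left(-2\right) = \left(-2 + \frac{1}{3}\right) \left(-2\right) = \left(- \frac{5}{3}\right) \left(-2\right) = \frac{10}{3} \approx 3.3333$)
$q = -210$ ($q = \left(13 - \frac{5}{2}\right) \left(3 - 23\right) = \frac{21}{2} \left(-20\right) = -210$)
$p \left(-14\right) + q = \frac{10}{3} \left(-14\right) - 210 = - \frac{140}{3} - 210 = - \frac{770}{3}$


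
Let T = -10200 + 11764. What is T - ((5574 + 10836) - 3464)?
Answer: -11382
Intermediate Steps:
T = 1564
T - ((5574 + 10836) - 3464) = 1564 - ((5574 + 10836) - 3464) = 1564 - (16410 - 3464) = 1564 - 1*12946 = 1564 - 12946 = -11382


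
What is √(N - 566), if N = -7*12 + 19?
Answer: I*√631 ≈ 25.12*I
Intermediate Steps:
N = -65 (N = -84 + 19 = -65)
√(N - 566) = √(-65 - 566) = √(-631) = I*√631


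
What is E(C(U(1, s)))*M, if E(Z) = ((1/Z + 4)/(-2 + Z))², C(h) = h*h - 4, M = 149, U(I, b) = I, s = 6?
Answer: 18029/225 ≈ 80.129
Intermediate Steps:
C(h) = -4 + h² (C(h) = h² - 4 = -4 + h²)
E(Z) = (4 + 1/Z)²/(-2 + Z)² (E(Z) = ((4 + 1/Z)/(-2 + Z))² = (4 + 1/Z)²/(-2 + Z)²)
E(C(U(1, s)))*M = ((1 + 4*(-4 + 1²))²/((-4 + 1²)²*(-2 + (-4 + 1²))²))*149 = ((1 + 4*(-4 + 1))²/((-4 + 1)²*(-2 + (-4 + 1))²))*149 = ((1 + 4*(-3))²/((-3)²*(-2 - 3)²))*149 = ((⅑)*(1 - 12)²/(-5)²)*149 = ((⅑)*(-11)²*(1/25))*149 = ((⅑)*121*(1/25))*149 = (121/225)*149 = 18029/225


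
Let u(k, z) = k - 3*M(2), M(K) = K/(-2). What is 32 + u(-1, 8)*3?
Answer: 38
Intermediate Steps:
M(K) = -K/2 (M(K) = K*(-½) = -K/2)
u(k, z) = 3 + k (u(k, z) = k - (-3)*2/2 = k - 3*(-1) = k + 3 = 3 + k)
32 + u(-1, 8)*3 = 32 + (3 - 1)*3 = 32 + 2*3 = 32 + 6 = 38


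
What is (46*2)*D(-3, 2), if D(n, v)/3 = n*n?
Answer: 2484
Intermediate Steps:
D(n, v) = 3*n² (D(n, v) = 3*(n*n) = 3*n²)
(46*2)*D(-3, 2) = (46*2)*(3*(-3)²) = 92*(3*9) = 92*27 = 2484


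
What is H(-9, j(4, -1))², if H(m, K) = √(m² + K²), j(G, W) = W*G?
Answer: 97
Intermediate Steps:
j(G, W) = G*W
H(m, K) = √(K² + m²)
H(-9, j(4, -1))² = (√((4*(-1))² + (-9)²))² = (√((-4)² + 81))² = (√(16 + 81))² = (√97)² = 97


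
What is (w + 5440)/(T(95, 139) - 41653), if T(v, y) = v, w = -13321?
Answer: 7881/41558 ≈ 0.18964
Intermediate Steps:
(w + 5440)/(T(95, 139) - 41653) = (-13321 + 5440)/(95 - 41653) = -7881/(-41558) = -7881*(-1/41558) = 7881/41558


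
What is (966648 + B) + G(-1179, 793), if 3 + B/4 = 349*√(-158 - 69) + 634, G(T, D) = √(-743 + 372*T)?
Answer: 969172 + I*√439331 + 1396*I*√227 ≈ 9.6917e+5 + 21696.0*I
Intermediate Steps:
B = 2524 + 1396*I*√227 (B = -12 + 4*(349*√(-158 - 69) + 634) = -12 + 4*(349*√(-227) + 634) = -12 + 4*(349*(I*√227) + 634) = -12 + 4*(349*I*√227 + 634) = -12 + 4*(634 + 349*I*√227) = -12 + (2536 + 1396*I*√227) = 2524 + 1396*I*√227 ≈ 2524.0 + 21033.0*I)
(966648 + B) + G(-1179, 793) = (966648 + (2524 + 1396*I*√227)) + √(-743 + 372*(-1179)) = (969172 + 1396*I*√227) + √(-743 - 438588) = (969172 + 1396*I*√227) + √(-439331) = (969172 + 1396*I*√227) + I*√439331 = 969172 + I*√439331 + 1396*I*√227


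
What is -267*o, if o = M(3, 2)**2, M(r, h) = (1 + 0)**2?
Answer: -267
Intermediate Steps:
M(r, h) = 1 (M(r, h) = 1**2 = 1)
o = 1 (o = 1**2 = 1)
-267*o = -267*1 = -267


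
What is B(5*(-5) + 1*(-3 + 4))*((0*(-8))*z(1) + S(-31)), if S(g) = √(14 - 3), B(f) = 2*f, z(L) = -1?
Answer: -48*√11 ≈ -159.20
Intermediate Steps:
S(g) = √11
B(5*(-5) + 1*(-3 + 4))*((0*(-8))*z(1) + S(-31)) = (2*(5*(-5) + 1*(-3 + 4)))*((0*(-8))*(-1) + √11) = (2*(-25 + 1*1))*(0*(-1) + √11) = (2*(-25 + 1))*(0 + √11) = (2*(-24))*√11 = -48*√11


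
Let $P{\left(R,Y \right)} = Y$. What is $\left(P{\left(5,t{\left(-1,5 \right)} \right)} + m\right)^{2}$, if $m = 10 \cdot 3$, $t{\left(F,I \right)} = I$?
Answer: $1225$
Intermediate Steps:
$m = 30$
$\left(P{\left(5,t{\left(-1,5 \right)} \right)} + m\right)^{2} = \left(5 + 30\right)^{2} = 35^{2} = 1225$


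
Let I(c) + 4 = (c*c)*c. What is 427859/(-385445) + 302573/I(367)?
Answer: -21032812650896/19052877447255 ≈ -1.1039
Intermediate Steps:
I(c) = -4 + c³ (I(c) = -4 + (c*c)*c = -4 + c²*c = -4 + c³)
427859/(-385445) + 302573/I(367) = 427859/(-385445) + 302573/(-4 + 367³) = 427859*(-1/385445) + 302573/(-4 + 49430863) = -427859/385445 + 302573/49430859 = -21032812650896/19052877447255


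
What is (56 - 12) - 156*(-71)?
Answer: 11120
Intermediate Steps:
(56 - 12) - 156*(-71) = 44 + 11076 = 11120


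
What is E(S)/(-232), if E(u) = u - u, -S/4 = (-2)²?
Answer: 0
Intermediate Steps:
S = -16 (S = -4*(-2)² = -4*4 = -16)
E(u) = 0
E(S)/(-232) = 0/(-232) = 0*(-1/232) = 0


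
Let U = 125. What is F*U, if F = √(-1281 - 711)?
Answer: 250*I*√498 ≈ 5579.0*I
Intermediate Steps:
F = 2*I*√498 (F = √(-1992) = 2*I*√498 ≈ 44.632*I)
F*U = (2*I*√498)*125 = 250*I*√498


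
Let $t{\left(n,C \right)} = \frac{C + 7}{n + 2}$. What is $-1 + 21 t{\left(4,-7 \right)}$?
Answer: $-1$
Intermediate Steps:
$t{\left(n,C \right)} = \frac{7 + C}{2 + n}$
$-1 + 21 t{\left(4,-7 \right)} = -1 + 21 \frac{7 - 7}{2 + 4} = -1 + 21 \cdot \frac{1}{6} \cdot 0 = -1 + 21 \cdot 0 = -1 + 0 = -1$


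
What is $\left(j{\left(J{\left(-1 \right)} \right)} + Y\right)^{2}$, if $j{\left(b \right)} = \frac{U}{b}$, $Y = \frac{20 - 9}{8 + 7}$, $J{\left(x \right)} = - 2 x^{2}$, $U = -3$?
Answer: $\frac{4489}{900} \approx 4.9878$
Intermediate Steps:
$Y = \frac{11}{15} \approx 0.73333$
$j{\left(b \right)} = - \frac{3}{b}$
$\left(j{\left(J{\left(-1 \right)} \right)} + Y\right)^{2} = \left(- \frac{3}{\left(-2\right) \left(-1\right)^{2}} + \frac{11}{15}\right)^{2} = \left(- \frac{3}{\left(-2\right) 1} + \frac{11}{15}\right)^{2} = \left(- \frac{3}{-2} + \frac{11}{15}\right)^{2} = \left(\left(-3\right) \left(- \frac{1}{2}\right) + \frac{11}{15}\right)^{2} = \left(\frac{3}{2} + \frac{11}{15}\right)^{2} = \left(\frac{67}{30}\right)^{2} = \frac{4489}{900}$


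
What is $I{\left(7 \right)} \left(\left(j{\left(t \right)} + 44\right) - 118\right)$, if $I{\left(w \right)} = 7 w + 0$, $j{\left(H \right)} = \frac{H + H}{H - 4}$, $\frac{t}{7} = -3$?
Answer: $- \frac{88592}{25} \approx -3543.7$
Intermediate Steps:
$t = -21$ ($t = 7 \left(-3\right) = -21$)
$j{\left(H \right)} = \frac{2 H}{-4 + H}$
$I{\left(w \right)} = 7 w$
$I{\left(7 \right)} \left(\left(j{\left(t \right)} + 44\right) - 118\right) = 7 \cdot 7 \left(\left(2 \left(-21\right) \frac{1}{-4 - 21} + 44\right) - 118\right) = 49 \left(\left(2 \left(-21\right) \frac{1}{-25} + 44\right) - 118\right) = 49 \left(\left(2 \left(-21\right) \left(- \frac{1}{25}\right) + 44\right) - 118\right) = 49 \left(\left(\frac{42}{25} + 44\right) - 118\right) = 49 \left(\frac{1142}{25} - 118\right) = 49 \left(- \frac{1808}{25}\right) = - \frac{88592}{25}$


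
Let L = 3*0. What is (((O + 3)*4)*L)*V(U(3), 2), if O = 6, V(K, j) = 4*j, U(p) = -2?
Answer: 0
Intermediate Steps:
L = 0
(((O + 3)*4)*L)*V(U(3), 2) = (((6 + 3)*4)*0)*(4*2) = ((9*4)*0)*8 = (36*0)*8 = 0*8 = 0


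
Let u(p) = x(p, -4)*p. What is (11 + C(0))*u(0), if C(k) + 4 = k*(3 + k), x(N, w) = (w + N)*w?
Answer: 0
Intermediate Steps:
x(N, w) = w*(N + w) (x(N, w) = (N + w)*w = w*(N + w))
u(p) = p*(16 - 4*p) (u(p) = (-4*(p - 4))*p = (-4*(-4 + p))*p = (16 - 4*p)*p = p*(16 - 4*p))
C(k) = -4 + k*(3 + k)
(11 + C(0))*u(0) = (11 + (-4 + 0² + 3*0))*(4*0*(4 - 1*0)) = (11 + (-4 + 0 + 0))*(4*0*(4 + 0)) = (11 - 4)*(4*0*4) = 7*0 = 0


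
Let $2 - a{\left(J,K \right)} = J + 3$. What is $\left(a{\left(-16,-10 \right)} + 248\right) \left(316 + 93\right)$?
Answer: $107567$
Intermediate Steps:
$a{\left(J,K \right)} = -1 - J$ ($a{\left(J,K \right)} = 2 - \left(J + 3\right) = 2 - \left(3 + J\right) = -1 - J$)
$\left(a{\left(-16,-10 \right)} + 248\right) \left(316 + 93\right) = \left(\left(-1 - -16\right) + 248\right) \left(316 + 93\right) = \left(\left(-1 + 16\right) + 248\right) 409 = \left(15 + 248\right) 409 = 263 \cdot 409 = 107567$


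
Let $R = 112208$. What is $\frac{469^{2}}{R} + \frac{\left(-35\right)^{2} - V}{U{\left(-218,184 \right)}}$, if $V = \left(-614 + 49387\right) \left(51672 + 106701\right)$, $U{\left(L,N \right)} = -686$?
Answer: $\frac{433365611081439}{38487344} \approx 1.126 \cdot 10^{7}$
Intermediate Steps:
$V = 7724326329$ ($V = 48773 \cdot 158373 = 7724326329$)
$\frac{469^{2}}{R} + \frac{\left(-35\right)^{2} - V}{U{\left(-218,184 \right)}} = \frac{469^{2}}{112208} + \frac{\left(-35\right)^{2} - 7724326329}{-686} = 219961 \cdot \frac{1}{112208} + \left(1225 - 7724326329\right) \left(- \frac{1}{686}\right) = \frac{219961}{112208} - - \frac{3862162552}{343} = \frac{219961}{112208} + \frac{3862162552}{343} = \frac{433365611081439}{38487344}$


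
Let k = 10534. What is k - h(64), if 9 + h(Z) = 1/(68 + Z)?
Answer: 1391675/132 ≈ 10543.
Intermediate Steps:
h(Z) = -9 + 1/(68 + Z)
k - h(64) = 10534 - (-611 - 9*64)/(68 + 64) = 10534 - (-611 - 576)/132 = 10534 - (-1187)/132 = 10534 - 1*(-1187/132) = 10534 + 1187/132 = 1391675/132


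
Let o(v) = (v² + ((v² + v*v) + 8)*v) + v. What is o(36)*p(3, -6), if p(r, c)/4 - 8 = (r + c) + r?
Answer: 3037824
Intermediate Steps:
o(v) = v + v² + v*(8 + 2*v²) (o(v) = (v² + ((v² + v²) + 8)*v) + v = (v² + (2*v² + 8)*v) + v = (v² + (8 + 2*v²)*v) + v = (v² + v*(8 + 2*v²)) + v = v + v² + v*(8 + 2*v²))
p(r, c) = 32 + 4*c + 8*r (p(r, c) = 32 + 4*((r + c) + r) = 32 + 4*((c + r) + r) = 32 + 4*(c + 2*r) = 32 + (4*c + 8*r) = 32 + 4*c + 8*r)
o(36)*p(3, -6) = (36*(9 + 36 + 2*36²))*(32 + 4*(-6) + 8*3) = (36*(9 + 36 + 2*1296))*(32 - 24 + 24) = (36*(9 + 36 + 2592))*32 = (36*2637)*32 = 94932*32 = 3037824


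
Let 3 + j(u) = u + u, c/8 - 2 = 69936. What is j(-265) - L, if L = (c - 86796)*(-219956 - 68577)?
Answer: 136391856831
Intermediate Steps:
c = 559504 (c = 16 + 8*69936 = 16 + 559488 = 559504)
j(u) = -3 + 2*u (j(u) = -3 + (u + u) = -3 + 2*u)
L = -136391857364 (L = (559504 - 86796)*(-219956 - 68577) = 472708*(-288533) = -136391857364)
j(-265) - L = (-3 + 2*(-265)) - 1*(-136391857364) = (-3 - 530) + 136391857364 = -533 + 136391857364 = 136391856831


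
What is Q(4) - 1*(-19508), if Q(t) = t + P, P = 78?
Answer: 19590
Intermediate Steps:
Q(t) = 78 + t (Q(t) = t + 78 = 78 + t)
Q(4) - 1*(-19508) = (78 + 4) - 1*(-19508) = 82 + 19508 = 19590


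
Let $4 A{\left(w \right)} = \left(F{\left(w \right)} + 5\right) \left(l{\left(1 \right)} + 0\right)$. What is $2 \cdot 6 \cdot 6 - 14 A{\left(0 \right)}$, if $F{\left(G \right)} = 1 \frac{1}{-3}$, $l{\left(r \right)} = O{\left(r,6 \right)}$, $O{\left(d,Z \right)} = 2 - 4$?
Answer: $\frac{314}{3} \approx 104.67$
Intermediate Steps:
$O{\left(d,Z \right)} = -2$
$l{\left(r \right)} = -2$
$F{\left(G \right)} = - \frac{1}{3}$ ($F{\left(G \right)} = 1 \left(- \frac{1}{3}\right) = - \frac{1}{3}$)
$A{\left(w \right)} = - \frac{7}{3}$ ($A{\left(w \right)} = \frac{\left(- \frac{1}{3} + 5\right) \left(-2 + 0\right)}{4} = \frac{\frac{14}{3} \left(-2\right)}{4} = \frac{1}{4} \left(- \frac{28}{3}\right) = - \frac{7}{3}$)
$2 \cdot 6 \cdot 6 - 14 A{\left(0 \right)} = 2 \cdot 6 \cdot 6 - - \frac{98}{3} = 12 \cdot 6 + \frac{98}{3} = 72 + \frac{98}{3} = \frac{314}{3}$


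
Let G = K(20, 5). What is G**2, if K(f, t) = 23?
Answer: 529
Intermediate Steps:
G = 23
G**2 = 23**2 = 529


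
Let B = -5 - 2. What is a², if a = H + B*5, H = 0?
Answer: 1225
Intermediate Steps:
B = -7
a = -35 (a = 0 - 7*5 = 0 - 35 = -35)
a² = (-35)² = 1225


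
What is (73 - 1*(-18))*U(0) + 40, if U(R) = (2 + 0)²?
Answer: 404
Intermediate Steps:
U(R) = 4 (U(R) = 2² = 4)
(73 - 1*(-18))*U(0) + 40 = (73 - 1*(-18))*4 + 40 = (73 + 18)*4 + 40 = 91*4 + 40 = 364 + 40 = 404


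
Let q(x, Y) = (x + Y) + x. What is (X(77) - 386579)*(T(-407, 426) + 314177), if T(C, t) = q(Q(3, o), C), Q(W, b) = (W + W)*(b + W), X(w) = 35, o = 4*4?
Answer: -121374042912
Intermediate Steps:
o = 16
Q(W, b) = 2*W*(W + b) (Q(W, b) = (2*W)*(W + b) = 2*W*(W + b))
q(x, Y) = Y + 2*x (q(x, Y) = (Y + x) + x = Y + 2*x)
T(C, t) = 228 + C (T(C, t) = C + 2*(2*3*(3 + 16)) = C + 2*(2*3*19) = C + 2*114 = C + 228 = 228 + C)
(X(77) - 386579)*(T(-407, 426) + 314177) = (35 - 386579)*((228 - 407) + 314177) = -386544*(-179 + 314177) = -386544*313998 = -121374042912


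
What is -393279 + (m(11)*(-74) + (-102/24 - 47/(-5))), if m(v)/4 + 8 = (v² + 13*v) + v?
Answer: -9446117/20 ≈ -4.7231e+5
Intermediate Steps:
m(v) = -32 + 4*v² + 56*v (m(v) = -32 + 4*((v² + 13*v) + v) = -32 + 4*(v² + 14*v) = -32 + (4*v² + 56*v) = -32 + 4*v² + 56*v)
-393279 + (m(11)*(-74) + (-102/24 - 47/(-5))) = -393279 + ((-32 + 4*11² + 56*11)*(-74) + (-102/24 - 47/(-5))) = -393279 + ((-32 + 4*121 + 616)*(-74) + (-102*1/24 - 47*(-⅕))) = -393279 + ((-32 + 484 + 616)*(-74) + (-17/4 + 47/5)) = -393279 + (1068*(-74) + 103/20) = -393279 + (-79032 + 103/20) = -393279 - 1580537/20 = -9446117/20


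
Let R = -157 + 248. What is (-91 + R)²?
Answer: 0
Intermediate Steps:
R = 91
(-91 + R)² = (-91 + 91)² = 0² = 0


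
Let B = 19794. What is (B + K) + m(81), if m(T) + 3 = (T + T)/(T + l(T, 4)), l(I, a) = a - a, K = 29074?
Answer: 48867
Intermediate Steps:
l(I, a) = 0
m(T) = -1 (m(T) = -3 + (T + T)/(T + 0) = -3 + (2*T)/T = -3 + 2 = -1)
(B + K) + m(81) = (19794 + 29074) - 1 = 48868 - 1 = 48867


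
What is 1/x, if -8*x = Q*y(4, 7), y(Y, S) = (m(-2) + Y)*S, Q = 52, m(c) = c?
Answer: -1/91 ≈ -0.010989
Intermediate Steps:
y(Y, S) = S*(-2 + Y) (y(Y, S) = (-2 + Y)*S = S*(-2 + Y))
x = -91 (x = -13*7*(-2 + 4)/2 = -13*7*2/2 = -13*14/2 = -⅛*728 = -91)
1/x = 1/(-91) = -1/91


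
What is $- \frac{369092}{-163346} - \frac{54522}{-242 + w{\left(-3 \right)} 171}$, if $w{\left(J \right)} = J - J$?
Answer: $\frac{42430523}{186461} \approx 227.56$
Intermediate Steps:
$w{\left(J \right)} = 0$
$- \frac{369092}{-163346} - \frac{54522}{-242 + w{\left(-3 \right)} 171} = - \frac{369092}{-163346} - \frac{54522}{-242 + 0 \cdot 171} = \left(-369092\right) \left(- \frac{1}{163346}\right) - \frac{54522}{-242 + 0} = \frac{3482}{1541} - \frac{54522}{-242} = \frac{3482}{1541} - - \frac{27261}{121} = \frac{3482}{1541} + \frac{27261}{121} = \frac{42430523}{186461}$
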